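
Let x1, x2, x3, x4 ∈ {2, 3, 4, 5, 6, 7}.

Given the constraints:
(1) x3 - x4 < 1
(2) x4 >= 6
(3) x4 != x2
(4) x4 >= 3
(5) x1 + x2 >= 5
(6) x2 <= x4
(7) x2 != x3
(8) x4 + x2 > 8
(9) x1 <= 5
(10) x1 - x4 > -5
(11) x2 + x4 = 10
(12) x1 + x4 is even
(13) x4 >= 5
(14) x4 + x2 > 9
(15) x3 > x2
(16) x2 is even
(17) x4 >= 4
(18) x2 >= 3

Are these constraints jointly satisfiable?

Setting (x1, x2, x3, x4) = (4, 4, 6, 6) satisfies everything: constraint 1: x3 - x4 = 0; constraint 5: x1 + x2 = 8; constraint 8: x4 + x2 = 10, and the others follow.

Satisfiable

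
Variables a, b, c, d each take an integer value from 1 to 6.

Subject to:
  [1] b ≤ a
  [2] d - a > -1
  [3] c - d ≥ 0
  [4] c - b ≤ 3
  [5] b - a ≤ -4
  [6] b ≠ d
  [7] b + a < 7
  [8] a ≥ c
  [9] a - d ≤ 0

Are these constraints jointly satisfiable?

Constraints 3, 4, 5, and 9 give d − a ≥ 0, a − b ≥ 4, b − c ≥ -3, c − d ≥ 0.
Adding all 4 inequalities: the left sides telescope to 0, and the right sides sum to 0 + 4 + (-3) + 0 = 1. So 0 ≥ 1, which is false.

Unsatisfiable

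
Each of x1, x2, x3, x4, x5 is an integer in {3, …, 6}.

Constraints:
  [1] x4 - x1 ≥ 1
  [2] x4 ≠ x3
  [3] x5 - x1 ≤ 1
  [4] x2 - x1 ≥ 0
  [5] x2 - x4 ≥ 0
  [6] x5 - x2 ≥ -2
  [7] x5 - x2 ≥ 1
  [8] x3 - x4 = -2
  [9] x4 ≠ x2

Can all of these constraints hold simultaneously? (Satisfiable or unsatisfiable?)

Constraints 1, 3, 5, and 7 give x1 − x5 ≥ -1, x5 − x2 ≥ 1, x2 − x4 ≥ 0, x4 − x1 ≥ 1.
Adding all 4 inequalities: the left sides telescope to 0, and the right sides sum to (-1) + 1 + 0 + 1 = 1. So 0 ≥ 1, which is false.

Unsatisfiable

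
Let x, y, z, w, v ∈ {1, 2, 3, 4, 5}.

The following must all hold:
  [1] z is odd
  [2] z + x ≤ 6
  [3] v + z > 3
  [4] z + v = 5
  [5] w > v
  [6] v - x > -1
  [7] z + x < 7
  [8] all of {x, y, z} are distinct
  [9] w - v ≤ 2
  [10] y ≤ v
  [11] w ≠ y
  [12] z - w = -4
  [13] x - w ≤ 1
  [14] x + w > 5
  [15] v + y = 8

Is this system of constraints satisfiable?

One satisfying assignment is x = 3, y = 4, z = 1, w = 5, v = 4.
For the less obvious constraints — constraint 2: z + x = 4; constraint 3: v + z = 5 — and the others hold by inspection.

Satisfiable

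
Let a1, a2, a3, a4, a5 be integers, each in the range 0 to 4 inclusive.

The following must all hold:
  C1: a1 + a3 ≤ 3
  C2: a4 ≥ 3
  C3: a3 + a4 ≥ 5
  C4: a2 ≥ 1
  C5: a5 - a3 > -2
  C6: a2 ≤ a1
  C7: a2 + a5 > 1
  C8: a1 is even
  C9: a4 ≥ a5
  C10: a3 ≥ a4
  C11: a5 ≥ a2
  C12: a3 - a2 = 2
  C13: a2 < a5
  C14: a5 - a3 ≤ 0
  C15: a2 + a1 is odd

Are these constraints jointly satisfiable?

Unsatisfiable

From constraints 4 and 6: a1 ≥ a2 ≥ 1. From constraints 2 and 10: a3 ≥ a4 ≥ 3. Hence a1 + a3 ≥ 4. But constraint 1 requires a1 + a3 ≤ 3, and 3 < 4. Contradiction.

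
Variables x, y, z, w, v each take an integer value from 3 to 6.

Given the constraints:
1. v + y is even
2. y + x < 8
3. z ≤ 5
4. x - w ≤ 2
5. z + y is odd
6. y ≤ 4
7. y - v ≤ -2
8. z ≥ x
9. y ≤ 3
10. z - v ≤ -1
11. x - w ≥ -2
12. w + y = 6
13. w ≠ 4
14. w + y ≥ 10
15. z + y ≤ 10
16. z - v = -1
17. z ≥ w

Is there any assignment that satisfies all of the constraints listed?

From constraints 3 and 17: w ≤ z ≤ 5. From constraint 6: y ≤ 4. Hence w + y ≤ 9. But constraint 14 requires w + y ≥ 10, and 10 > 9. Contradiction.

Unsatisfiable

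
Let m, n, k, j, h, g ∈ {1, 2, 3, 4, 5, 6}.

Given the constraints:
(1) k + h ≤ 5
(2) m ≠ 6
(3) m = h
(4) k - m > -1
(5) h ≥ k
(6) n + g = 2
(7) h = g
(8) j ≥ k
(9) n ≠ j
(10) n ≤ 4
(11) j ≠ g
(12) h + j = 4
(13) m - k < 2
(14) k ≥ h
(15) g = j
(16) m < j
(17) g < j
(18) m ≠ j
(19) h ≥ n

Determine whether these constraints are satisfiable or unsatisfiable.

From constraints 3, 7, and 15, m = h = g = j, so m = j. But constraint 18 says m ≠ j. Contradiction.

Unsatisfiable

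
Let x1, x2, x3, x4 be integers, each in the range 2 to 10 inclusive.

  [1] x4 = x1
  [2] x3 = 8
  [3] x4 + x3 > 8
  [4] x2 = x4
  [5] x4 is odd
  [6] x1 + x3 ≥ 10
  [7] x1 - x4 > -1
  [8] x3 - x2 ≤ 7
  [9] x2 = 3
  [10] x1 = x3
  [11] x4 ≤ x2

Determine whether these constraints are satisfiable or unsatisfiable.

Unsatisfiable

Constraint 9 fixes x2 = 3 and constraint 2 fixes x3 = 8. Constraints 1, 4, and 10 give x2 = x4 = x1 = x3, so x2 = x3. But 3 ≠ 8 — contradiction.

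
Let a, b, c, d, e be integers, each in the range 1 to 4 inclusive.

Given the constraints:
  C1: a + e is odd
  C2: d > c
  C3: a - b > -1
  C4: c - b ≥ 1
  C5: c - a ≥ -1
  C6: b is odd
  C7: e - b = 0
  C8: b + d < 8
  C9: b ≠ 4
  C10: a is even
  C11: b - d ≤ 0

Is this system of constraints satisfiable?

Take a = 2, b = 1, c = 2, d = 4, e = 1. Then constraint 3: a - b = 1; constraint 4: c - b = 1; constraint 5: c - a = 0, and every other listed constraint is also met.

Satisfiable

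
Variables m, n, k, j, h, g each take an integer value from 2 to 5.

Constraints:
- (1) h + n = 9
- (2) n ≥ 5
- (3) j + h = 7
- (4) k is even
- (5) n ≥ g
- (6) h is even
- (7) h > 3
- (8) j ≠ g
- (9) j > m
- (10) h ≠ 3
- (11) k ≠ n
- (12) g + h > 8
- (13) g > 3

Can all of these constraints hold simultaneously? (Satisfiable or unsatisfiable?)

Satisfiable

Try m = 2, n = 5, k = 4, j = 3, h = 4, g = 5.
Check constraint 1: h + n = 9; constraint 3: j + h = 7. The remaining constraints are straightforward to verify.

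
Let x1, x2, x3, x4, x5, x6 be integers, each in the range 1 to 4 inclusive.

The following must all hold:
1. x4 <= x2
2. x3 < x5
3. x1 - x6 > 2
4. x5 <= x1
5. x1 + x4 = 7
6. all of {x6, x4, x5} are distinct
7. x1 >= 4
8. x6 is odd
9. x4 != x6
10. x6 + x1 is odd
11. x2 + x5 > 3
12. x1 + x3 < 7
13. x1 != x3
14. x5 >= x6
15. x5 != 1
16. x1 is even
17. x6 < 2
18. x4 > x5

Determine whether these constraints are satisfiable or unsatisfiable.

Try x1 = 4, x2 = 4, x3 = 1, x4 = 3, x5 = 2, x6 = 1.
Check constraint 3: x1 - x6 = 3; constraint 5: x1 + x4 = 7. The remaining constraints are straightforward to verify.

Satisfiable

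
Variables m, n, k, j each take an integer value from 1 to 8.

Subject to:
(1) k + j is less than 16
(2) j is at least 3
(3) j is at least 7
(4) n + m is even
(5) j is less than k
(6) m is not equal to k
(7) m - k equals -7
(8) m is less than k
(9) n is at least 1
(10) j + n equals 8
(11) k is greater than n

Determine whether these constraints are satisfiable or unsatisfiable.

Take m = 1, n = 1, k = 8, j = 7. Then constraint 1: k + j = 15; constraint 7: m - k = -7, and every other listed constraint is also met.

Satisfiable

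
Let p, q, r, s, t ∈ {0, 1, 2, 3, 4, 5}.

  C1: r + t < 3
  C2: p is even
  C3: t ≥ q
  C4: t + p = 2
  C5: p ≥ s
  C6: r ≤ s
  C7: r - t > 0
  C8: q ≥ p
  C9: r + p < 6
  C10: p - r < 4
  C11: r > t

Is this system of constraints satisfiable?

Unsatisfiable

Constraints 3, 5, 6, 8, and 11 give t < r, r ≤ s, s ≤ p, p ≤ q, q ≤ t. Chaining: t < r ≤ s ≤ p ≤ q ≤ t, which forces t < t — impossible.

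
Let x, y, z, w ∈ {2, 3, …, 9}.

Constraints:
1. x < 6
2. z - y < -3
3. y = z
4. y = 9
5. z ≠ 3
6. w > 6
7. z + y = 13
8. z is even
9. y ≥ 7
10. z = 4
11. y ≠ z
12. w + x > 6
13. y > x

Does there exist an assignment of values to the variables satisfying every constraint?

Unsatisfiable

Constraint 4 fixes y = 9 and constraint 10 fixes z = 4, but constraint 3 requires y = z. Since 9 ≠ 4, contradiction.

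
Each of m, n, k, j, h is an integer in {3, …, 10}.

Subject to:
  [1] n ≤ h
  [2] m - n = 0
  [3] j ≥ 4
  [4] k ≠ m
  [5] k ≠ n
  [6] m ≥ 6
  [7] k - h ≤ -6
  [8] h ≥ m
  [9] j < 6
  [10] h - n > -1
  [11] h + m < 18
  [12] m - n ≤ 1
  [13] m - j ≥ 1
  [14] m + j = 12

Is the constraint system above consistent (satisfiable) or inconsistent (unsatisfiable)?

Satisfiable

The assignment m = 7, n = 7, k = 3, j = 5, h = 9 works:
  constraint 2 holds since m - n = 0.
  constraint 7 holds since k - h = -6.
The rest check out directly.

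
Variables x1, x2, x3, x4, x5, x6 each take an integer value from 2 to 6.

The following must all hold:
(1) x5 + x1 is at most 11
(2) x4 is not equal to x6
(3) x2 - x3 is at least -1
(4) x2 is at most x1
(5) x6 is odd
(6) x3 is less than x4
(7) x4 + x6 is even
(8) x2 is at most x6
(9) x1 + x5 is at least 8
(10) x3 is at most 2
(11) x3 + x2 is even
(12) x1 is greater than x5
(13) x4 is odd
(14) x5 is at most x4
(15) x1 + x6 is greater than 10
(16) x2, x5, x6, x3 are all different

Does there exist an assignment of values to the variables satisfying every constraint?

Take x1 = 6, x2 = 4, x3 = 2, x4 = 3, x5 = 3, x6 = 5. Then constraint 1: x5 + x1 = 9; constraint 3: x2 - x3 = 2, and every other listed constraint is also met.

Satisfiable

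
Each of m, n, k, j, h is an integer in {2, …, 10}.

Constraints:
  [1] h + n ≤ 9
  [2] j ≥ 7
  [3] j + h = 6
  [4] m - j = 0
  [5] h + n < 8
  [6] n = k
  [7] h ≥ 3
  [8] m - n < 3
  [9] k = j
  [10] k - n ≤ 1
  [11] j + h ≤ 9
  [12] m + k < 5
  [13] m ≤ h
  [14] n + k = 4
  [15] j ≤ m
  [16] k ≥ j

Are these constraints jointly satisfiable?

From constraint 2: j ≥ 7. From constraint 7: h ≥ 3. Hence j + h ≥ 10. But constraint 11 requires j + h ≤ 9, and 9 < 10. Contradiction.

Unsatisfiable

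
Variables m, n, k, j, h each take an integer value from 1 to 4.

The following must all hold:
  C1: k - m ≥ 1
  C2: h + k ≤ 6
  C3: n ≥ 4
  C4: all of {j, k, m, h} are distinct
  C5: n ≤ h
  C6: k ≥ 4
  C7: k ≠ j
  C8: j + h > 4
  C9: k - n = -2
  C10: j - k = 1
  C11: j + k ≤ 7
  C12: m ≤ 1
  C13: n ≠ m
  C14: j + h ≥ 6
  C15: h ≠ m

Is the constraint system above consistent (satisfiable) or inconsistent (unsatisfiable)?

From constraints 3 and 5: h ≥ n ≥ 4. From constraint 6: k ≥ 4. Hence h + k ≥ 8. But constraint 2 requires h + k ≤ 6, and 6 < 8. Contradiction.

Unsatisfiable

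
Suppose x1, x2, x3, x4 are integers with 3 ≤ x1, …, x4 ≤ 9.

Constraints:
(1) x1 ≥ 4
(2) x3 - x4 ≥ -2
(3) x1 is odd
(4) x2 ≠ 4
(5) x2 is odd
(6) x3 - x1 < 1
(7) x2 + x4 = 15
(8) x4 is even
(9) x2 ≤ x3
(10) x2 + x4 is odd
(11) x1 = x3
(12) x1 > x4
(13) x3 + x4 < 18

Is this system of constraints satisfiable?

Setting (x1, x2, x3, x4) = (9, 7, 9, 8) satisfies everything: constraint 2: x3 - x4 = 1; constraint 6: x3 - x1 = 0, and the others follow.

Satisfiable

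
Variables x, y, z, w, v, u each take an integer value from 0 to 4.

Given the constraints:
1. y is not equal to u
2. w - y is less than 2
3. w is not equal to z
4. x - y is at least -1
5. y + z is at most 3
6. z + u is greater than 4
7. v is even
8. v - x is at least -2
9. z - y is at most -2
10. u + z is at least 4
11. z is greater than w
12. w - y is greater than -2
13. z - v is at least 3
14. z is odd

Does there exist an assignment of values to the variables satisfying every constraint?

Unsatisfiable

Constraints 4, 8, 9, and 13 give v − x ≥ -2, x − y ≥ -1, y − z ≥ 2, z − v ≥ 3.
Adding all 4 inequalities: the left sides telescope to 0, and the right sides sum to (-2) + (-1) + 2 + 3 = 2. So 0 ≥ 2, which is false.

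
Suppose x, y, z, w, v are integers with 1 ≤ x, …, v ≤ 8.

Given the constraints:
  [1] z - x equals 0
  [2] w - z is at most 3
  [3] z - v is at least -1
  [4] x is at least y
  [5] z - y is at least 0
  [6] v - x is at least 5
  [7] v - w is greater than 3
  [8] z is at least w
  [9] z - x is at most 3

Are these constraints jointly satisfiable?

Constraints 3, 6, and 9 give z − v ≥ -1, v − x ≥ 5, x − z ≥ -3.
Adding all 3 inequalities: the left sides telescope to 0, and the right sides sum to (-1) + 5 + (-3) = 1. So 0 ≥ 1, which is false.

Unsatisfiable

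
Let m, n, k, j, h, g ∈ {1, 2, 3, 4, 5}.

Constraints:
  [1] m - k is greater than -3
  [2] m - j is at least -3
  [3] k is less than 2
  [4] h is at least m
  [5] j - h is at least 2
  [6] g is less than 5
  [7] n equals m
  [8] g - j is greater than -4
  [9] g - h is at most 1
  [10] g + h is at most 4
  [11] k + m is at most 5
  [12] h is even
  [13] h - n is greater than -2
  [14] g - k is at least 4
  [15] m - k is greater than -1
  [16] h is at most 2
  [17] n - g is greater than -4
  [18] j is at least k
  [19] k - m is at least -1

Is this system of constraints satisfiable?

Unsatisfiable

Constraints 2, 5, 9, 14, and 19 give k − m ≥ -1, m − j ≥ -3, j − h ≥ 2, h − g ≥ -1, g − k ≥ 4.
Adding all 5 inequalities: the left sides telescope to 0, and the right sides sum to (-1) + (-3) + 2 + (-1) + 4 = 1. So 0 ≥ 1, which is false.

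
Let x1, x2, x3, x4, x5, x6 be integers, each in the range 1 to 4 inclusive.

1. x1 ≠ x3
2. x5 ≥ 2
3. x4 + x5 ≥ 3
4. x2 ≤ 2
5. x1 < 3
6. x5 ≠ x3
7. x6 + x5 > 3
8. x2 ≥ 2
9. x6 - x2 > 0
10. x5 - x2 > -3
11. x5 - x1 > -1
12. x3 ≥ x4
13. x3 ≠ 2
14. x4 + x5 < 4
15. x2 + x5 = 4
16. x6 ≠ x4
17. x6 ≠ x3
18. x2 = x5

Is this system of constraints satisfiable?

Satisfiable

One satisfying assignment is x1 = 2, x2 = 2, x3 = 1, x4 = 1, x5 = 2, x6 = 3.
For the less obvious constraints — constraint 3: x4 + x5 = 3; constraint 7: x6 + x5 = 5 — and the others hold by inspection.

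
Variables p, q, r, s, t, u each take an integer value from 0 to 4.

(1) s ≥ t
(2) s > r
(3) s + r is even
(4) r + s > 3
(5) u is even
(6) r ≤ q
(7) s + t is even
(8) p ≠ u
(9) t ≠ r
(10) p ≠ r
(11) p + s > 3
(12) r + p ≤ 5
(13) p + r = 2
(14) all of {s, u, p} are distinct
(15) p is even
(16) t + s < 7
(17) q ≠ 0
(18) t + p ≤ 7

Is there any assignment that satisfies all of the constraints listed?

Setting (p, q, r, s, t, u) = (2, 3, 0, 4, 2, 0) satisfies everything: constraint 4: r + s = 4; constraint 11: p + s = 6, and the others follow.

Satisfiable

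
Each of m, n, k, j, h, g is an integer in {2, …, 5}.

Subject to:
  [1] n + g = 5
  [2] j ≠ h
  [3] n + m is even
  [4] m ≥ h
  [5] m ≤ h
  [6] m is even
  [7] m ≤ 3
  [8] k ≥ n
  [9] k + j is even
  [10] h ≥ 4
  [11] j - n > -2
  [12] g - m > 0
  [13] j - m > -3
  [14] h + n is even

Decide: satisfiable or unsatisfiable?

From constraints 4 and 10: m ≥ h and h ≥ 4, so m ≥ 4. From constraint 7: m ≤ 3. But 3 < 4, so no value of m works.

Unsatisfiable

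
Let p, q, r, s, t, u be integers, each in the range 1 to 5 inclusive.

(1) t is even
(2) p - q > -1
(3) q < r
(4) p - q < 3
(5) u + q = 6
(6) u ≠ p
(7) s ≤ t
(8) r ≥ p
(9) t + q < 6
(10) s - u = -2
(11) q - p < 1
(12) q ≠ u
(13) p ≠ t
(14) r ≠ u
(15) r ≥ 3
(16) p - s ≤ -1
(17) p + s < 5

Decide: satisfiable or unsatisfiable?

Setting (p, q, r, s, t, u) = (1, 1, 3, 3, 4, 5) satisfies everything: constraint 2: p - q = 0; constraint 4: p - q = 0, and the others follow.

Satisfiable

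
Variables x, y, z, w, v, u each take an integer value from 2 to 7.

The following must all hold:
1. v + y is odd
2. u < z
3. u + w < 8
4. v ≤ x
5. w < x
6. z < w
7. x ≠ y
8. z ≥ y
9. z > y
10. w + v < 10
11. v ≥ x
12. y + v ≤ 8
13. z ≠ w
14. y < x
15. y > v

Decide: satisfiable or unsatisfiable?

Unsatisfiable

Constraints 5, 6, 9, 11, and 15 give x ≤ v, v < y, y < z, z < w, w < x. Chaining: x ≤ v < y < z < w < x, which forces x < x — impossible.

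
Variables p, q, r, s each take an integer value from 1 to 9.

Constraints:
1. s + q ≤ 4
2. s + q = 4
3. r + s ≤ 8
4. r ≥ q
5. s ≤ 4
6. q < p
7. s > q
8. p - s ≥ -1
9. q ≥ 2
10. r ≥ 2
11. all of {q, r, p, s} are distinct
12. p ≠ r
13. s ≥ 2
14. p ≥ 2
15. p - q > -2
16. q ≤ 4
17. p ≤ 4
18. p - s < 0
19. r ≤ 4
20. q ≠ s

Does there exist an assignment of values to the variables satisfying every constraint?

Unsatisfiable

Constraints 5, 9, 10, 13, 14, 16, 17, and 19 confine each of q, r, p, s to the 3 values {2, …, 4}.
Constraint 11 requires all 4 of them to be distinct, but only 3 values are available — impossible by the pigeonhole principle.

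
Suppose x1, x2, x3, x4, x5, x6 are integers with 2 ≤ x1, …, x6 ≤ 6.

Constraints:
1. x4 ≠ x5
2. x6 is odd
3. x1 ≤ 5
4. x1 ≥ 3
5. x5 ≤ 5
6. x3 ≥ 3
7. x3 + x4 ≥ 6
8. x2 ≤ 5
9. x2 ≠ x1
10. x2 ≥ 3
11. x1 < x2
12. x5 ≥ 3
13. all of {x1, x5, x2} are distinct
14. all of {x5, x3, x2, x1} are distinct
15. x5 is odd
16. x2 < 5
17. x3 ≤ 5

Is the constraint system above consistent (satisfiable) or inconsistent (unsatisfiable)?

Constraints 3, 4, 5, 6, 8, 10, 12, and 17 confine each of x5, x3, x2, x1 to the 3 values {3, …, 5}.
Constraint 14 requires all 4 of them to be distinct, but only 3 values are available — impossible by the pigeonhole principle.

Unsatisfiable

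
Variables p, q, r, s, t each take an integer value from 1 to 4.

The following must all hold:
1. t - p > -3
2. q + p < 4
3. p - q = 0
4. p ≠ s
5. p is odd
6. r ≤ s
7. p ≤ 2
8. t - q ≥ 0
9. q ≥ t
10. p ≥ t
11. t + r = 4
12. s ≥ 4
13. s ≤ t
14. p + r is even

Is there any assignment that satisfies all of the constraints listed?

From constraints 12 and 13: t ≥ s and s ≥ 4, so t ≥ 4. From constraints 7 and 10: t ≤ p and p ≤ 2, so t ≤ 2. But 2 < 4, so no value of t works.

Unsatisfiable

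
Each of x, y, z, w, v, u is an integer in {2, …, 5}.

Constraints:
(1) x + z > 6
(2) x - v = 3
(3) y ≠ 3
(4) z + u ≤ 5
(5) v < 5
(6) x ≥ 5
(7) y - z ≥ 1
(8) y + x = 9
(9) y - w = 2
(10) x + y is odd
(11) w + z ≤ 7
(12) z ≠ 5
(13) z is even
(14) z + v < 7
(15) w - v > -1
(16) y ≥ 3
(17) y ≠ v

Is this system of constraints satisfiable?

Satisfiable

Try x = 5, y = 4, z = 2, w = 2, v = 2, u = 3.
Check constraint 1: x + z = 7; constraint 2: x - v = 3. The remaining constraints are straightforward to verify.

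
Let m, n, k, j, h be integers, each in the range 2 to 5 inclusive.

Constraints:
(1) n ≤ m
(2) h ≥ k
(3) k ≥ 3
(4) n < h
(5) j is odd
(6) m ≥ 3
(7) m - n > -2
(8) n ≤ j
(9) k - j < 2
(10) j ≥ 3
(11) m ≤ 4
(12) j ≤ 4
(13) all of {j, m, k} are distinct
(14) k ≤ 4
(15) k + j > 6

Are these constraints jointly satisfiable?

Constraints 3, 6, 10, 11, 12, and 14 confine each of j, m, k to the 2 values {3, 4}.
Constraint 13 requires all 3 of them to be distinct, but only 2 values are available — impossible by the pigeonhole principle.

Unsatisfiable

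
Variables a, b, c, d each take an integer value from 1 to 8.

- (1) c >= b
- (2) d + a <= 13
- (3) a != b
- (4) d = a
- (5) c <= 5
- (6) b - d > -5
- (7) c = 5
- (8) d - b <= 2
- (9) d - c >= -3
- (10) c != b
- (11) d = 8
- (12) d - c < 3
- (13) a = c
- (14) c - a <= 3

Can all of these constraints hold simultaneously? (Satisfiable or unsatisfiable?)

Unsatisfiable

Constraint 11 fixes d = 8 and constraint 7 fixes c = 5. Constraints 4 and 13 give d = a = c, so d = c. But 8 ≠ 5 — contradiction.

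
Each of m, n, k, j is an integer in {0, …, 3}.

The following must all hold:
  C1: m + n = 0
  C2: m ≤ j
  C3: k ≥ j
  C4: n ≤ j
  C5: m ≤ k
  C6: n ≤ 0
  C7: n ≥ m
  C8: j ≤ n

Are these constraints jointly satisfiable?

Take m = 0, n = 0, k = 2, j = 0. Then constraint 1: m + n = 0; constraint 2: m = 0, j = 0, and every other listed constraint is also met.

Satisfiable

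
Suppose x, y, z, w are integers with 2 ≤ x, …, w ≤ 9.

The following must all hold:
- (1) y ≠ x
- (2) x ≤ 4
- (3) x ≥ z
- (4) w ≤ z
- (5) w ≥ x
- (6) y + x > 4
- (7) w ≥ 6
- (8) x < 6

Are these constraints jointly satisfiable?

From constraints 4 and 7: z ≥ w and w ≥ 6, so z ≥ 6. From constraints 2 and 3: z ≤ x and x ≤ 4, so z ≤ 4. But 4 < 6, so no value of z works.

Unsatisfiable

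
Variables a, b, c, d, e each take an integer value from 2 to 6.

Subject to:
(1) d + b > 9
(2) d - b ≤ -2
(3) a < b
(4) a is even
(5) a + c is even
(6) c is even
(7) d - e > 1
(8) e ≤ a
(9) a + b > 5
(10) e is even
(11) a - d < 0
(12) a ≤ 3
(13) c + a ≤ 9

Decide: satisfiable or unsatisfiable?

Try a = 2, b = 6, c = 4, d = 4, e = 2.
Check constraint 1: d + b = 10; constraint 2: d - b = -2. The remaining constraints are straightforward to verify.

Satisfiable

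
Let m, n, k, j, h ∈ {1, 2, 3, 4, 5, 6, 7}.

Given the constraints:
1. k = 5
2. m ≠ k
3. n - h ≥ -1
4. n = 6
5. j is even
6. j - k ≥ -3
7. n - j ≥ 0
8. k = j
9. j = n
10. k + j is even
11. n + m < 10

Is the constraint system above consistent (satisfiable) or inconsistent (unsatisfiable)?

Constraint 1 fixes k = 5 and constraint 4 fixes n = 6. Constraints 8 and 9 give k = j = n, so k = n. But 5 ≠ 6 — contradiction.

Unsatisfiable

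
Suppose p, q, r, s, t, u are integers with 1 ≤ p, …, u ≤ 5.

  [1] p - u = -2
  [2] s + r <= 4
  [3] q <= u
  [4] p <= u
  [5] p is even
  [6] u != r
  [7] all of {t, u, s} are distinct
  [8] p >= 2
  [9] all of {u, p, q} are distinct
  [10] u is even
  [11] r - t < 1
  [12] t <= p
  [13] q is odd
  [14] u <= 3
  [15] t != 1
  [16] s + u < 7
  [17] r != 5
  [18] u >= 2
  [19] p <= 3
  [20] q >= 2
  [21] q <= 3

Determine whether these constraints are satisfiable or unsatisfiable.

Constraints 8, 14, 18, 19, 20, and 21 confine each of u, p, q to the 2 values {2, 3}.
Constraint 9 requires all 3 of them to be distinct, but only 2 values are available — impossible by the pigeonhole principle.

Unsatisfiable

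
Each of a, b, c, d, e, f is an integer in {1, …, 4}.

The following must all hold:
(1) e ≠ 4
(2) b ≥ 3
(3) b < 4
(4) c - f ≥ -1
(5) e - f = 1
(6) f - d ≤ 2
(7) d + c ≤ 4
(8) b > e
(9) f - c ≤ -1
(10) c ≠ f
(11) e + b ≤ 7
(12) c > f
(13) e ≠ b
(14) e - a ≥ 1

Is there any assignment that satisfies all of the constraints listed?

One satisfying assignment is a = 1, b = 3, c = 2, d = 2, e = 2, f = 1.
For the less obvious constraints — constraint 4: c - f = 1; constraint 5: e - f = 1 — and the others hold by inspection.

Satisfiable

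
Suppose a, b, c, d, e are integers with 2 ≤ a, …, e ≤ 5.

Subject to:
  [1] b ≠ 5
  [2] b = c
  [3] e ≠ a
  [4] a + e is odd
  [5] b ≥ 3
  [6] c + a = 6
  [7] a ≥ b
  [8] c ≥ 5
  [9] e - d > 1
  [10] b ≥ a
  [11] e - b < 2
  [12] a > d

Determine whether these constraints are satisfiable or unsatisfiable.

From constraint 8: c ≥ 5. From constraints 5 and 7: a ≥ b ≥ 3. Hence c + a ≥ 8. But constraint 6 requires c + a = 6, and 6 < 8. Contradiction.

Unsatisfiable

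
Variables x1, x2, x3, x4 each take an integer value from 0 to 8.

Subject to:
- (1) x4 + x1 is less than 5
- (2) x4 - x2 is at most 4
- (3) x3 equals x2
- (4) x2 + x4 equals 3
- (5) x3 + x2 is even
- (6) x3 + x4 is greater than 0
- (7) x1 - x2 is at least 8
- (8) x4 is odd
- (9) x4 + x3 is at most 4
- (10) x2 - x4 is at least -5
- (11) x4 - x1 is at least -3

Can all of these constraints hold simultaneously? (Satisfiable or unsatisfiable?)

Unsatisfiable

Constraints 2, 7, and 11 give x2 − x4 ≥ -4, x4 − x1 ≥ -3, x1 − x2 ≥ 8.
Adding all 3 inequalities: the left sides telescope to 0, and the right sides sum to (-4) + (-3) + 8 = 1. So 0 ≥ 1, which is false.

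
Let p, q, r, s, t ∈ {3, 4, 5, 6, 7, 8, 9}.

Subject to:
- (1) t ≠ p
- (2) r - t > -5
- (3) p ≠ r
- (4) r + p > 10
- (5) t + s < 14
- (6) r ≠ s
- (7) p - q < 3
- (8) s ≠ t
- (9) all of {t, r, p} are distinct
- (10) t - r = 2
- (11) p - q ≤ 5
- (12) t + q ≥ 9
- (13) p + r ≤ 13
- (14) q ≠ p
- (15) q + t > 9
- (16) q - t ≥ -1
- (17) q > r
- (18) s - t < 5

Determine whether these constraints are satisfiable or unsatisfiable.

Satisfiable

One satisfying assignment is p = 8, q = 6, r = 3, s = 8, t = 5.
For the less obvious constraints — constraint 2: r - t = -2; constraint 4: r + p = 11 — and the others hold by inspection.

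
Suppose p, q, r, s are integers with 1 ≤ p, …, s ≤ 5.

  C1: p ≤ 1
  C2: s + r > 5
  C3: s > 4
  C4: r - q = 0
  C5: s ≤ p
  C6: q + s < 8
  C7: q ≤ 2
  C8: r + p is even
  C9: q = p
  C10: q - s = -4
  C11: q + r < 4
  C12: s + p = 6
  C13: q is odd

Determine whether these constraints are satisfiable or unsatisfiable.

From constraint 3: s ≥ 5. From constraints 1 and 5: s ≤ p and p ≤ 1, so s ≤ 1. But 1 < 5, so no value of s works.

Unsatisfiable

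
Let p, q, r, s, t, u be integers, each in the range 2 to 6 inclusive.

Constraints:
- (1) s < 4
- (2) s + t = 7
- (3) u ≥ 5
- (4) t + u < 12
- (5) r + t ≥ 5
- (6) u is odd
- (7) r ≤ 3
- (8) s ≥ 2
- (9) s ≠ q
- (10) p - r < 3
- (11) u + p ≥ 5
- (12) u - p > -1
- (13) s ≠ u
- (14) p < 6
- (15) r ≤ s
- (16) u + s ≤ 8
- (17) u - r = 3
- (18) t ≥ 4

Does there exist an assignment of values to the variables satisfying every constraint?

Satisfiable

One satisfying assignment is p = 3, q = 2, r = 2, s = 3, t = 4, u = 5.
For the less obvious constraints — constraint 2: s + t = 7; constraint 4: t + u = 9; constraint 5: r + t = 6 — and the others hold by inspection.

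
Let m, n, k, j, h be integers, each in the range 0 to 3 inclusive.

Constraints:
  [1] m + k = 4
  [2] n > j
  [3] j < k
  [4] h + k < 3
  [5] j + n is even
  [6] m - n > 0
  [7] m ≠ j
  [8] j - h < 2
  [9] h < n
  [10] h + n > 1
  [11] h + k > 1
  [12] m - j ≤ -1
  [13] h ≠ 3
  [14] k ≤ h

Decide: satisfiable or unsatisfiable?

Unsatisfiable

Constraints 3, 6, 9, 12, and 14 give j < k, k ≤ h, h < n, n < m, m < j. Chaining: j < k ≤ h < n < m < j, which forces j < j — impossible.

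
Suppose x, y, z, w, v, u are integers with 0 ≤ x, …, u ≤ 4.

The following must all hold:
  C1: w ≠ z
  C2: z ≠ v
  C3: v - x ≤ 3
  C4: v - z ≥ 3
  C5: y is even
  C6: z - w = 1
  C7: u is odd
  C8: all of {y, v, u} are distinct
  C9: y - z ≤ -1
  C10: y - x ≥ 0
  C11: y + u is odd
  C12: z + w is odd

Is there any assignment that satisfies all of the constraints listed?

Constraints 3, 4, 9, and 10 give v − z ≥ 3, z − y ≥ 1, y − x ≥ 0, x − v ≥ -3.
Adding all 4 inequalities: the left sides telescope to 0, and the right sides sum to 3 + 1 + 0 + (-3) = 1. So 0 ≥ 1, which is false.

Unsatisfiable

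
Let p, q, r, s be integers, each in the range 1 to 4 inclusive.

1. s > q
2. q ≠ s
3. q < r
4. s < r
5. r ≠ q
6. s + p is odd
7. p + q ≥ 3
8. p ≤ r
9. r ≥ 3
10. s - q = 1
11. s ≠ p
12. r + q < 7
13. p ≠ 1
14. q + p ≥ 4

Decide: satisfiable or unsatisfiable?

Satisfiable

Setting (p, q, r, s) = (3, 1, 3, 2) satisfies everything: constraint 7: p + q = 4; constraint 10: s - q = 1, and the others follow.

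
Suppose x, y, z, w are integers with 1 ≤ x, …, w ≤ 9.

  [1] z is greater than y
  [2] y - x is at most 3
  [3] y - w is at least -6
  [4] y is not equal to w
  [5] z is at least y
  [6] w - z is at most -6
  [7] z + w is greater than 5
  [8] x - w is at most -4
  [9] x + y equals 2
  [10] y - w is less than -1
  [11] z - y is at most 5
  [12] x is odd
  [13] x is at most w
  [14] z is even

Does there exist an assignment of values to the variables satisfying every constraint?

Unsatisfiable

Constraints 2, 6, 8, and 11 give w − x ≥ 4, x − y ≥ -3, y − z ≥ -5, z − w ≥ 6.
Adding all 4 inequalities: the left sides telescope to 0, and the right sides sum to 4 + (-3) + (-5) + 6 = 2. So 0 ≥ 2, which is false.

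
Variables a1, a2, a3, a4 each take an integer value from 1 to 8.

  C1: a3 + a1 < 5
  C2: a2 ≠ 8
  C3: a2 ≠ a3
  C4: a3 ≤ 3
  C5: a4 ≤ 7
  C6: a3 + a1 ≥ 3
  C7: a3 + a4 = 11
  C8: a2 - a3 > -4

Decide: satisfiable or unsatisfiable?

From constraint 4: a3 ≤ 3. From constraint 5: a4 ≤ 7. Hence a3 + a4 ≤ 10. But constraint 7 requires a3 + a4 = 11, and 11 > 10. Contradiction.

Unsatisfiable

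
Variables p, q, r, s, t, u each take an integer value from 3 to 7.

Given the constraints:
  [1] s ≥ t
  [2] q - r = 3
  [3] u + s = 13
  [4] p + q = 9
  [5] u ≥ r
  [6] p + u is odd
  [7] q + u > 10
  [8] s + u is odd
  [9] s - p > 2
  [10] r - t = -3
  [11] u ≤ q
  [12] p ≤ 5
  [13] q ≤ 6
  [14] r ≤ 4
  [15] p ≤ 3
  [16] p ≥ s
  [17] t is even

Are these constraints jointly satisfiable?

Unsatisfiable

From constraints 11 and 13: u ≤ q ≤ 6. From constraints 12 and 16: s ≤ p ≤ 5. Hence u + s ≤ 11. But constraint 3 requires u + s = 13, and 13 > 11. Contradiction.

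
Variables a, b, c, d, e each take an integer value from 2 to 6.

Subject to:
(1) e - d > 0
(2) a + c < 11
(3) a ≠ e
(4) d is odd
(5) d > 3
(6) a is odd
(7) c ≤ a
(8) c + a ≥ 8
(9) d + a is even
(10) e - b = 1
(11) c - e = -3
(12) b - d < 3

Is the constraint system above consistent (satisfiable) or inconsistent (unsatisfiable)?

Satisfiable

One satisfying assignment is a = 5, b = 5, c = 3, d = 5, e = 6.
For the less obvious constraints — constraint 1: e - d = 1; constraint 2: a + c = 8; constraint 8: c + a = 8 — and the others hold by inspection.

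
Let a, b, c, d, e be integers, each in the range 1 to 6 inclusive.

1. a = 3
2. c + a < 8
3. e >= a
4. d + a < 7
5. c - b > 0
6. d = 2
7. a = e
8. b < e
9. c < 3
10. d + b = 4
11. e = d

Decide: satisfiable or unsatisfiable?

Unsatisfiable

Constraint 1 fixes a = 3 and constraint 6 fixes d = 2. Constraints 7 and 11 give a = e = d, so a = d. But 3 ≠ 2 — contradiction.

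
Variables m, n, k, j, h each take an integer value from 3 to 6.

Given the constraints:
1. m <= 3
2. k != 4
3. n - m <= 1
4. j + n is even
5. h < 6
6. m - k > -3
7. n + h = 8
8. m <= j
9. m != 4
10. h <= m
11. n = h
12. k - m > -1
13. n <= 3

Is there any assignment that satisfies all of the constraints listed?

From constraint 13: n ≤ 3. From constraints 1 and 10: h ≤ m ≤ 3. Hence n + h ≤ 6. But constraint 7 requires n + h = 8, and 8 > 6. Contradiction.

Unsatisfiable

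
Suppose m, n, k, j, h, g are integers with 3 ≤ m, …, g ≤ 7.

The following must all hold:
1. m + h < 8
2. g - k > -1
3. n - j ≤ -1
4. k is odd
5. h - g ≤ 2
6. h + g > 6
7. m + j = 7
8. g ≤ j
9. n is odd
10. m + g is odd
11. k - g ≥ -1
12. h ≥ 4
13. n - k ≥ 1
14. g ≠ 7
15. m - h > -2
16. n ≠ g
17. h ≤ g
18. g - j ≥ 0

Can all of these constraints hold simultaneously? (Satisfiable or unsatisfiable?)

Unsatisfiable

Constraints 3, 11, 13, and 18 give k − g ≥ -1, g − j ≥ 0, j − n ≥ 1, n − k ≥ 1.
Adding all 4 inequalities: the left sides telescope to 0, and the right sides sum to (-1) + 0 + 1 + 1 = 1. So 0 ≥ 1, which is false.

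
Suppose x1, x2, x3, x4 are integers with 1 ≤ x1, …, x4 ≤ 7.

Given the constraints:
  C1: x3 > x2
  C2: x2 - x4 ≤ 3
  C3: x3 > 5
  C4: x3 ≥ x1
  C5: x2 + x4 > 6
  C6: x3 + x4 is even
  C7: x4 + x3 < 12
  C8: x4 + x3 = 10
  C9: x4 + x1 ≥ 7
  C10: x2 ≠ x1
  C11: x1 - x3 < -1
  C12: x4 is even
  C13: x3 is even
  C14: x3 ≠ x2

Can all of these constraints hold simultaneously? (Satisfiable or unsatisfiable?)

Satisfiable

The assignment x1 = 4, x2 = 5, x3 = 6, x4 = 4 works:
  constraint 2 holds since x2 - x4 = 1.
  constraint 5 holds since x2 + x4 = 9.
  constraint 7 holds since x4 + x3 = 10.
The rest check out directly.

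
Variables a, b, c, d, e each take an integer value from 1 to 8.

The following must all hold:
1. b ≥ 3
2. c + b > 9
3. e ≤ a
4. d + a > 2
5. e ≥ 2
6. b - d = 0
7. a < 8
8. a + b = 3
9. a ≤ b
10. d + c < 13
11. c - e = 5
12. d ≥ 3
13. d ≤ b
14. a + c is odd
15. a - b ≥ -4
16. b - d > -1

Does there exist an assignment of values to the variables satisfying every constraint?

Unsatisfiable

From constraints 3 and 5: a ≥ e ≥ 2. From constraints 12 and 13: b ≥ d ≥ 3. Hence a + b ≥ 5. But constraint 8 requires a + b = 3, and 3 < 5. Contradiction.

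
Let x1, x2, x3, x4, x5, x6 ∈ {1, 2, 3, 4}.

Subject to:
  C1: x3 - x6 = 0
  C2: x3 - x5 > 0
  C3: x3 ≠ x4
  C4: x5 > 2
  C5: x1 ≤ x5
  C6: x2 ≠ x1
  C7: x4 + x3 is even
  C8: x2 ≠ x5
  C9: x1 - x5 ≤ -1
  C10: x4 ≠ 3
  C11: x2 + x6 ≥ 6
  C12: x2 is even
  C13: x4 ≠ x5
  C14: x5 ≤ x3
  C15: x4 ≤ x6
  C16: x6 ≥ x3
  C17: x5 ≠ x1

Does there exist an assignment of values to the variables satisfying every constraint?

Satisfiable

The assignment x1 = 2, x2 = 4, x3 = 4, x4 = 2, x5 = 3, x6 = 4 works:
  constraint 1 holds since x3 - x6 = 0.
  constraint 2 holds since x3 - x5 = 1.
The rest check out directly.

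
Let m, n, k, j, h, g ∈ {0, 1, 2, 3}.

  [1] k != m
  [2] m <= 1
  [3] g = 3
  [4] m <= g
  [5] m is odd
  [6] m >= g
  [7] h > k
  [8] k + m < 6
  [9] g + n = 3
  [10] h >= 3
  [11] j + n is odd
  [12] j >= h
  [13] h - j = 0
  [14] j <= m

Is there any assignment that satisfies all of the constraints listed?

From constraints 10 and 12: j ≥ h and h ≥ 3, so j ≥ 3. From constraints 2 and 14: j ≤ m and m ≤ 1, so j ≤ 1. But 1 < 3, so no value of j works.

Unsatisfiable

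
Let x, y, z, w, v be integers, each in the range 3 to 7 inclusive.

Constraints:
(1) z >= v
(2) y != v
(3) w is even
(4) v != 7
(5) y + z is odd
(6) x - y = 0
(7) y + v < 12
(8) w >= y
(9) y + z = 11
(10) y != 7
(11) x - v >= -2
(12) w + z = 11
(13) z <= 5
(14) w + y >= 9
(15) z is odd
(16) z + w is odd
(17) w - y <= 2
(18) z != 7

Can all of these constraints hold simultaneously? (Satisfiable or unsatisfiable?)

Satisfiable

One satisfying assignment is x = 6, y = 6, z = 5, w = 6, v = 5.
For the less obvious constraints — constraint 6: x - y = 0; constraint 7: y + v = 11; constraint 9: y + z = 11 — and the others hold by inspection.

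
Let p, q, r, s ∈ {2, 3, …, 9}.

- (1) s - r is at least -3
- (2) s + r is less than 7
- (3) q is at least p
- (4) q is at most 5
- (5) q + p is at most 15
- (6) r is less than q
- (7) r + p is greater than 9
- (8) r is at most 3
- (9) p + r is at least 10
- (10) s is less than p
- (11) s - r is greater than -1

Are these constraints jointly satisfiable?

From constraints 3 and 4: p ≤ q ≤ 5. From constraint 8: r ≤ 3. Hence p + r ≤ 8. But constraint 9 requires p + r ≥ 10, and 10 > 8. Contradiction.

Unsatisfiable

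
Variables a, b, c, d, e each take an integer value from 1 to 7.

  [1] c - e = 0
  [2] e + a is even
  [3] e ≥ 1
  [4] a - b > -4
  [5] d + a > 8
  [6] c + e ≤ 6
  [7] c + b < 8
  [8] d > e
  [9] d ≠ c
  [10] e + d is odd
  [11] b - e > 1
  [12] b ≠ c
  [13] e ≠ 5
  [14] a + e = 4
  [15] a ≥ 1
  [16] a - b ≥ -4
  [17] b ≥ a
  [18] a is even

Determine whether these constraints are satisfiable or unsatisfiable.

The assignment a = 2, b = 4, c = 2, d = 7, e = 2 works:
  constraint 1 holds since c - e = 0.
  constraint 4 holds since a - b = -2.
  constraint 5 holds since d + a = 9.
The rest check out directly.

Satisfiable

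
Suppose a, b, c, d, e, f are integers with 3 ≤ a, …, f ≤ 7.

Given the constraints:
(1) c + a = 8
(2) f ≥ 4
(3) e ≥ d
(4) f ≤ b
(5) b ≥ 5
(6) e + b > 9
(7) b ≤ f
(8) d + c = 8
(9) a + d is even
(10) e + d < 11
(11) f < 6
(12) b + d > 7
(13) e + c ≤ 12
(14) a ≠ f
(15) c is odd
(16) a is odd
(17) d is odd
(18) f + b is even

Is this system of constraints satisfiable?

Satisfiable

The assignment a = 3, b = 5, c = 5, d = 3, e = 5, f = 5 works:
  constraint 1 holds since c + a = 8.
  constraint 6 holds since e + b = 10.
  constraint 8 holds since d + c = 8.
The rest check out directly.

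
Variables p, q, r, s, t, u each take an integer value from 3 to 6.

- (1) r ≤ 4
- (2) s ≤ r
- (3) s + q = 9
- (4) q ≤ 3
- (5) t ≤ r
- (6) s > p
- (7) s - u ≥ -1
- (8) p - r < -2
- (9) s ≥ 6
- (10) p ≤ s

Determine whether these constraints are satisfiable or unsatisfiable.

From constraints 1 and 2: s ≤ r ≤ 4. From constraint 4: q ≤ 3. Hence s + q ≤ 7. But constraint 3 requires s + q = 9, and 9 > 7. Contradiction.

Unsatisfiable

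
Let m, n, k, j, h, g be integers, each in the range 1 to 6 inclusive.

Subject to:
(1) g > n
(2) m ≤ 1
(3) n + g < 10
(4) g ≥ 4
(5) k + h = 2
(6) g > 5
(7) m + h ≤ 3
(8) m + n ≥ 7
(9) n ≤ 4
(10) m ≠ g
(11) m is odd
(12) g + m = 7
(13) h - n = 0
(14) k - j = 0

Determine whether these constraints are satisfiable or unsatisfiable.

From constraint 2: m ≤ 1. From constraint 9: n ≤ 4. Hence m + n ≤ 5. But constraint 8 requires m + n ≥ 7, and 7 > 5. Contradiction.

Unsatisfiable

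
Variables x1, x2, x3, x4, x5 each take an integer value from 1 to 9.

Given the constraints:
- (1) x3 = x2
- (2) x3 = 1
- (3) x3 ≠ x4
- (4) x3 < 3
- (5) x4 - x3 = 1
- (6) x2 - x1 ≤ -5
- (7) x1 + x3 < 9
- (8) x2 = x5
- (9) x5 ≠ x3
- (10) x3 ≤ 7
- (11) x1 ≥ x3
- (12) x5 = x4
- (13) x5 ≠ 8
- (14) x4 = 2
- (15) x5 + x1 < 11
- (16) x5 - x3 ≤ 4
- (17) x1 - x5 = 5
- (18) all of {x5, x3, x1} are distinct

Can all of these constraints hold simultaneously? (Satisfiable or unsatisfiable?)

Unsatisfiable

Constraint 2 fixes x3 = 1 and constraint 14 fixes x4 = 2. Constraints 1, 8, and 12 give x3 = x2 = x5 = x4, so x3 = x4. But 1 ≠ 2 — contradiction.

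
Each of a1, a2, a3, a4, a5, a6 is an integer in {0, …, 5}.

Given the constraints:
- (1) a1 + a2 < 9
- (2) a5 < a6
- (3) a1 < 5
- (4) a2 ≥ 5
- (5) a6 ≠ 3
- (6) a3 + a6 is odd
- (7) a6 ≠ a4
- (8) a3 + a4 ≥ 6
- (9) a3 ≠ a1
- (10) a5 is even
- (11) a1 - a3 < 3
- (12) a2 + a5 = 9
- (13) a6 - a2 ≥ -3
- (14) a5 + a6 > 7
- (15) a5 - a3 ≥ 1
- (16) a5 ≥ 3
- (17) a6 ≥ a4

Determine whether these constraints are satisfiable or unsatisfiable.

Setting (a1, a2, a3, a4, a5, a6) = (3, 5, 2, 4, 4, 5) satisfies everything: constraint 1: a1 + a2 = 8; constraint 8: a3 + a4 = 6, and the others follow.

Satisfiable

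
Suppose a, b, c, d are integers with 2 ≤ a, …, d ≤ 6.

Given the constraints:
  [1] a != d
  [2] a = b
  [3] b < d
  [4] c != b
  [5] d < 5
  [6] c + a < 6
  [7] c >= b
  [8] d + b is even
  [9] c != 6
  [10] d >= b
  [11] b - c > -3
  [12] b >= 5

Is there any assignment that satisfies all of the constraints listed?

From constraints 10 and 12: d ≥ b and b ≥ 5, so d ≥ 5. From constraint 5: d ≤ 4. But 4 < 5, so no value of d works.

Unsatisfiable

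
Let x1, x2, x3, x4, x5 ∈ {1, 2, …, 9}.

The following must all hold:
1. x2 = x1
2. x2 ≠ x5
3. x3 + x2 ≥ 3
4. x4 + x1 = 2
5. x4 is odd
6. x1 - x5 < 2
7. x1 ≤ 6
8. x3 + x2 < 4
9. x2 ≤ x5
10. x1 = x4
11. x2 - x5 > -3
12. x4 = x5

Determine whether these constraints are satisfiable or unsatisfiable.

Unsatisfiable

From constraints 1, 10, and 12, x2 = x1 = x4 = x5, so x2 = x5. But constraint 2 says x2 ≠ x5. Contradiction.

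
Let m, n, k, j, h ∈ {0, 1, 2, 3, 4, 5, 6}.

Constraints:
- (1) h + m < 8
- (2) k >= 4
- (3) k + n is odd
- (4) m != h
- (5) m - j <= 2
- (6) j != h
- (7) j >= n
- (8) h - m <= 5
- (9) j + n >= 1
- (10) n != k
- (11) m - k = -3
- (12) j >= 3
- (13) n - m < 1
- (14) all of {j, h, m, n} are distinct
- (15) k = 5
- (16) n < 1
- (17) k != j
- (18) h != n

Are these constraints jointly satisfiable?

Take m = 2, n = 0, k = 5, j = 3, h = 5. Then constraint 1: h + m = 7; constraint 5: m - j = -1, and every other listed constraint is also met.

Satisfiable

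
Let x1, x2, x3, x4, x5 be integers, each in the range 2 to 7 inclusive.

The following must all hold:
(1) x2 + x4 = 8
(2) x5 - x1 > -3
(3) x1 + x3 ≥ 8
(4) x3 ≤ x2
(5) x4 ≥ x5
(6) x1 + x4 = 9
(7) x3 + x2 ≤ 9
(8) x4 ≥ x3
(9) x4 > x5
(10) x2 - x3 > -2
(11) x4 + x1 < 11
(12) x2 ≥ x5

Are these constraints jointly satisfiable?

Try x1 = 5, x2 = 4, x3 = 3, x4 = 4, x5 = 3.
Check constraint 1: x2 + x4 = 8; constraint 2: x5 - x1 = -2. The remaining constraints are straightforward to verify.

Satisfiable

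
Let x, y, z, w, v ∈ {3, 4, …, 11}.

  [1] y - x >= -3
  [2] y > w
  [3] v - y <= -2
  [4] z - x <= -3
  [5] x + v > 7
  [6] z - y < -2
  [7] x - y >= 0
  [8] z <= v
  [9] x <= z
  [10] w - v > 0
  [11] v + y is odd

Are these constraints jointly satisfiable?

Unsatisfiable

Constraints 2, 7, 8, 9, and 10 give v < w, w < y, y ≤ x, x ≤ z, z ≤ v. Chaining: v < w < y ≤ x ≤ z ≤ v, which forces v < v — impossible.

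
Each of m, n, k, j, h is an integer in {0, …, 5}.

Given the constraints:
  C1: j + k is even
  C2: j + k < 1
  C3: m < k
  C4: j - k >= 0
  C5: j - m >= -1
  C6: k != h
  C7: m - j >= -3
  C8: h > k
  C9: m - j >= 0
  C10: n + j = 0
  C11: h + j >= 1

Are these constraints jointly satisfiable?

Constraints 3, 4, and 9 give k ≤ j, j ≤ m, m < k. Chaining: k ≤ j ≤ m < k, which forces k < k — impossible.

Unsatisfiable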